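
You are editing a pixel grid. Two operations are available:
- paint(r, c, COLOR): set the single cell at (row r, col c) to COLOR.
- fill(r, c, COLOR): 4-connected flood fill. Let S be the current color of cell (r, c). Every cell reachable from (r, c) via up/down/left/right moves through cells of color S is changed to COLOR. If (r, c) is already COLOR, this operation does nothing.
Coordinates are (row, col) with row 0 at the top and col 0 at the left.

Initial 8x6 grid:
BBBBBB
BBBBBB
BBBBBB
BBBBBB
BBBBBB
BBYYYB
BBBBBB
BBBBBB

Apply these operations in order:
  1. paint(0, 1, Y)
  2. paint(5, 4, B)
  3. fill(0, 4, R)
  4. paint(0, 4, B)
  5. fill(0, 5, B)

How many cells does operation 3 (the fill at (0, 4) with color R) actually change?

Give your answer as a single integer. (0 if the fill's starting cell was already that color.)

Answer: 45

Derivation:
After op 1 paint(0,1,Y):
BYBBBB
BBBBBB
BBBBBB
BBBBBB
BBBBBB
BBYYYB
BBBBBB
BBBBBB
After op 2 paint(5,4,B):
BYBBBB
BBBBBB
BBBBBB
BBBBBB
BBBBBB
BBYYBB
BBBBBB
BBBBBB
After op 3 fill(0,4,R) [45 cells changed]:
RYRRRR
RRRRRR
RRRRRR
RRRRRR
RRRRRR
RRYYRR
RRRRRR
RRRRRR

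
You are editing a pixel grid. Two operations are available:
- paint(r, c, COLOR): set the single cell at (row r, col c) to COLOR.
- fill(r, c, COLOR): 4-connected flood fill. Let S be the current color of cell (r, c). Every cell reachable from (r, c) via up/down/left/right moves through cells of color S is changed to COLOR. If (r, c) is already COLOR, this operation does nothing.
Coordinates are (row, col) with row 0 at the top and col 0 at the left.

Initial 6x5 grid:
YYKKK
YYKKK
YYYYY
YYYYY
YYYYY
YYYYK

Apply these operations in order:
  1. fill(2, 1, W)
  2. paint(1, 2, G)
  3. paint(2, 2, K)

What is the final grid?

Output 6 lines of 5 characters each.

After op 1 fill(2,1,W) [23 cells changed]:
WWKKK
WWKKK
WWWWW
WWWWW
WWWWW
WWWWK
After op 2 paint(1,2,G):
WWKKK
WWGKK
WWWWW
WWWWW
WWWWW
WWWWK
After op 3 paint(2,2,K):
WWKKK
WWGKK
WWKWW
WWWWW
WWWWW
WWWWK

Answer: WWKKK
WWGKK
WWKWW
WWWWW
WWWWW
WWWWK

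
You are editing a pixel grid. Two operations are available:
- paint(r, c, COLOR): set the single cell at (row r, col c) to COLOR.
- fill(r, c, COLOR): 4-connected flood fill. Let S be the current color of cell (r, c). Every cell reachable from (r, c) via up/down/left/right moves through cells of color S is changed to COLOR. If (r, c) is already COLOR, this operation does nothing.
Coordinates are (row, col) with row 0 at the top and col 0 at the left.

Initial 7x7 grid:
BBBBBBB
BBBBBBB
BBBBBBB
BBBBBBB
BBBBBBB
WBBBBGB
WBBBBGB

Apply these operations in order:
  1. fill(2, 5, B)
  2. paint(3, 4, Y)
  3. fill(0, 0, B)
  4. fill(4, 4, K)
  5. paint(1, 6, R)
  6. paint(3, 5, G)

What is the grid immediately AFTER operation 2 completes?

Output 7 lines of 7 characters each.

After op 1 fill(2,5,B) [0 cells changed]:
BBBBBBB
BBBBBBB
BBBBBBB
BBBBBBB
BBBBBBB
WBBBBGB
WBBBBGB
After op 2 paint(3,4,Y):
BBBBBBB
BBBBBBB
BBBBBBB
BBBBYBB
BBBBBBB
WBBBBGB
WBBBBGB

Answer: BBBBBBB
BBBBBBB
BBBBBBB
BBBBYBB
BBBBBBB
WBBBBGB
WBBBBGB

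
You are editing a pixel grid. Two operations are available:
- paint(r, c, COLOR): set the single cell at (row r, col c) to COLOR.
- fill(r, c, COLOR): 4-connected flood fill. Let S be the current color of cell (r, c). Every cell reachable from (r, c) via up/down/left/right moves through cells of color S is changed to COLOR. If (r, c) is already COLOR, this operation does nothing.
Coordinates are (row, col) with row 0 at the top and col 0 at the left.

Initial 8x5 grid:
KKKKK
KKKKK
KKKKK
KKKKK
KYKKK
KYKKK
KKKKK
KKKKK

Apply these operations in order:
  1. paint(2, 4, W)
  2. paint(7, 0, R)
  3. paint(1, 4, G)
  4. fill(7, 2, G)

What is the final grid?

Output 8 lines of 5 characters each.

After op 1 paint(2,4,W):
KKKKK
KKKKK
KKKKW
KKKKK
KYKKK
KYKKK
KKKKK
KKKKK
After op 2 paint(7,0,R):
KKKKK
KKKKK
KKKKW
KKKKK
KYKKK
KYKKK
KKKKK
RKKKK
After op 3 paint(1,4,G):
KKKKK
KKKKG
KKKKW
KKKKK
KYKKK
KYKKK
KKKKK
RKKKK
After op 4 fill(7,2,G) [35 cells changed]:
GGGGG
GGGGG
GGGGW
GGGGG
GYGGG
GYGGG
GGGGG
RGGGG

Answer: GGGGG
GGGGG
GGGGW
GGGGG
GYGGG
GYGGG
GGGGG
RGGGG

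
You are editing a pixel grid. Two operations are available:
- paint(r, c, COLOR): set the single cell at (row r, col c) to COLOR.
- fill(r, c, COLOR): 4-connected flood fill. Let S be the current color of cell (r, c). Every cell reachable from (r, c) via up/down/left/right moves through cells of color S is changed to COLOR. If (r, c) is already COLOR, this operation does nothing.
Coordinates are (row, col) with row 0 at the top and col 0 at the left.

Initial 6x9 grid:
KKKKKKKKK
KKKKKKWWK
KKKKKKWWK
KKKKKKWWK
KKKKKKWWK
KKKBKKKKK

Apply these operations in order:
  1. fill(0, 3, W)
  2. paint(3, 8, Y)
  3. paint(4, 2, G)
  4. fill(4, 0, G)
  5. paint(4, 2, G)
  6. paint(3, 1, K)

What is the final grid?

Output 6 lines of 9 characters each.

Answer: GGGGGGGGG
GGGGGGGGG
GGGGGGGGG
GKGGGGGGY
GGGGGGGGG
GGGBGGGGG

Derivation:
After op 1 fill(0,3,W) [45 cells changed]:
WWWWWWWWW
WWWWWWWWW
WWWWWWWWW
WWWWWWWWW
WWWWWWWWW
WWWBWWWWW
After op 2 paint(3,8,Y):
WWWWWWWWW
WWWWWWWWW
WWWWWWWWW
WWWWWWWWY
WWWWWWWWW
WWWBWWWWW
After op 3 paint(4,2,G):
WWWWWWWWW
WWWWWWWWW
WWWWWWWWW
WWWWWWWWY
WWGWWWWWW
WWWBWWWWW
After op 4 fill(4,0,G) [51 cells changed]:
GGGGGGGGG
GGGGGGGGG
GGGGGGGGG
GGGGGGGGY
GGGGGGGGG
GGGBGGGGG
After op 5 paint(4,2,G):
GGGGGGGGG
GGGGGGGGG
GGGGGGGGG
GGGGGGGGY
GGGGGGGGG
GGGBGGGGG
After op 6 paint(3,1,K):
GGGGGGGGG
GGGGGGGGG
GGGGGGGGG
GKGGGGGGY
GGGGGGGGG
GGGBGGGGG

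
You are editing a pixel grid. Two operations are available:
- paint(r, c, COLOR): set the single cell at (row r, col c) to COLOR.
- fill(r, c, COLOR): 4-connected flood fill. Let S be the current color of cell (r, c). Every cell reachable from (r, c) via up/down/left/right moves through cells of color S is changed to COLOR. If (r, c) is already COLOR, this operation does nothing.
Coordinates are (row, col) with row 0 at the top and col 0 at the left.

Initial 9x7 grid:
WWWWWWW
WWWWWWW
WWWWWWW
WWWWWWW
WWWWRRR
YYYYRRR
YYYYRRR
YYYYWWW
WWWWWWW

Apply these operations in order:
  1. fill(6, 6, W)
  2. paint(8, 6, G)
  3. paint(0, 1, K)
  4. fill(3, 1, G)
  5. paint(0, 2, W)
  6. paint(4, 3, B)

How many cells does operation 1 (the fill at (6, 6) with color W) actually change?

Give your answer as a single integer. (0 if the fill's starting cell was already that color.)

After op 1 fill(6,6,W) [9 cells changed]:
WWWWWWW
WWWWWWW
WWWWWWW
WWWWWWW
WWWWWWW
YYYYWWW
YYYYWWW
YYYYWWW
WWWWWWW

Answer: 9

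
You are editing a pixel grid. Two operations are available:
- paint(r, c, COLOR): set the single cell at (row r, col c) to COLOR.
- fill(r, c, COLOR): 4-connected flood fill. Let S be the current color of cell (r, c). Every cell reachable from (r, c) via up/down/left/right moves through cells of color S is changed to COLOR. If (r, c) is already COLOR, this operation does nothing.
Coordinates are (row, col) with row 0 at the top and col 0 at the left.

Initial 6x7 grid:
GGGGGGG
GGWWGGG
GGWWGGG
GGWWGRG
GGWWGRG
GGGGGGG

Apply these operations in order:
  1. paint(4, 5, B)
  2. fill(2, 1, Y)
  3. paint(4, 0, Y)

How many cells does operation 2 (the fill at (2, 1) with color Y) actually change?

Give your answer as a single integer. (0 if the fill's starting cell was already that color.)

Answer: 32

Derivation:
After op 1 paint(4,5,B):
GGGGGGG
GGWWGGG
GGWWGGG
GGWWGRG
GGWWGBG
GGGGGGG
After op 2 fill(2,1,Y) [32 cells changed]:
YYYYYYY
YYWWYYY
YYWWYYY
YYWWYRY
YYWWYBY
YYYYYYY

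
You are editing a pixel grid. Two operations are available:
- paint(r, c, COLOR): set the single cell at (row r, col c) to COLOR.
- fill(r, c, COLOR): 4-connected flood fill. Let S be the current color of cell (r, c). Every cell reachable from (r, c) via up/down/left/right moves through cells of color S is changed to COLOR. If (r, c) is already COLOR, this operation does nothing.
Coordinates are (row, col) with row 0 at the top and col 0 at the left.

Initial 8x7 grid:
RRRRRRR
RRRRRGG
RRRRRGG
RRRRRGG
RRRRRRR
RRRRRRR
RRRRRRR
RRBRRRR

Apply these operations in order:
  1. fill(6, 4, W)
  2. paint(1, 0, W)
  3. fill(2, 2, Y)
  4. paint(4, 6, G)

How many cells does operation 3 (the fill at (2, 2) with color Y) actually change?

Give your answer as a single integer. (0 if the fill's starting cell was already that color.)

Answer: 49

Derivation:
After op 1 fill(6,4,W) [49 cells changed]:
WWWWWWW
WWWWWGG
WWWWWGG
WWWWWGG
WWWWWWW
WWWWWWW
WWWWWWW
WWBWWWW
After op 2 paint(1,0,W):
WWWWWWW
WWWWWGG
WWWWWGG
WWWWWGG
WWWWWWW
WWWWWWW
WWWWWWW
WWBWWWW
After op 3 fill(2,2,Y) [49 cells changed]:
YYYYYYY
YYYYYGG
YYYYYGG
YYYYYGG
YYYYYYY
YYYYYYY
YYYYYYY
YYBYYYY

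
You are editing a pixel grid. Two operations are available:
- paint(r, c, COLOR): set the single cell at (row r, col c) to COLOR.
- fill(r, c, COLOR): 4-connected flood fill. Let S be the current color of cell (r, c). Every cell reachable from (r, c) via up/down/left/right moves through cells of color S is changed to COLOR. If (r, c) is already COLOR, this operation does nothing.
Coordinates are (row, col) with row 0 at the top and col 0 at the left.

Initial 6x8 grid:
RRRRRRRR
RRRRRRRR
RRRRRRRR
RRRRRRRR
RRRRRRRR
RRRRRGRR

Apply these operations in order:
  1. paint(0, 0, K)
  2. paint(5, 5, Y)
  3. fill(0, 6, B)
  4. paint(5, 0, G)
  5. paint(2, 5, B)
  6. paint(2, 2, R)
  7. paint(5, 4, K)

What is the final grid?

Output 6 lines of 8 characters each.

After op 1 paint(0,0,K):
KRRRRRRR
RRRRRRRR
RRRRRRRR
RRRRRRRR
RRRRRRRR
RRRRRGRR
After op 2 paint(5,5,Y):
KRRRRRRR
RRRRRRRR
RRRRRRRR
RRRRRRRR
RRRRRRRR
RRRRRYRR
After op 3 fill(0,6,B) [46 cells changed]:
KBBBBBBB
BBBBBBBB
BBBBBBBB
BBBBBBBB
BBBBBBBB
BBBBBYBB
After op 4 paint(5,0,G):
KBBBBBBB
BBBBBBBB
BBBBBBBB
BBBBBBBB
BBBBBBBB
GBBBBYBB
After op 5 paint(2,5,B):
KBBBBBBB
BBBBBBBB
BBBBBBBB
BBBBBBBB
BBBBBBBB
GBBBBYBB
After op 6 paint(2,2,R):
KBBBBBBB
BBBBBBBB
BBRBBBBB
BBBBBBBB
BBBBBBBB
GBBBBYBB
After op 7 paint(5,4,K):
KBBBBBBB
BBBBBBBB
BBRBBBBB
BBBBBBBB
BBBBBBBB
GBBBKYBB

Answer: KBBBBBBB
BBBBBBBB
BBRBBBBB
BBBBBBBB
BBBBBBBB
GBBBKYBB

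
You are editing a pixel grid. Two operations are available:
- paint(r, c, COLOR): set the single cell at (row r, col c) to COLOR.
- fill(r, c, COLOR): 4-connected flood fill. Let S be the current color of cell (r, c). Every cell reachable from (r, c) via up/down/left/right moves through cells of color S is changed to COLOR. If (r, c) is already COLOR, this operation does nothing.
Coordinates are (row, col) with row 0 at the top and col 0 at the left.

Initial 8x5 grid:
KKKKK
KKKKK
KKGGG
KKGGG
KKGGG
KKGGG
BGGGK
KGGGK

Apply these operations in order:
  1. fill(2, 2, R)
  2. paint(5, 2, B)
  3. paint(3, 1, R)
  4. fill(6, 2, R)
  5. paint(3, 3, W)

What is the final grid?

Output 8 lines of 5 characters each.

After op 1 fill(2,2,R) [18 cells changed]:
KKKKK
KKKKK
KKRRR
KKRRR
KKRRR
KKRRR
BRRRK
KRRRK
After op 2 paint(5,2,B):
KKKKK
KKKKK
KKRRR
KKRRR
KKRRR
KKBRR
BRRRK
KRRRK
After op 3 paint(3,1,R):
KKKKK
KKKKK
KKRRR
KRRRR
KKRRR
KKBRR
BRRRK
KRRRK
After op 4 fill(6,2,R) [0 cells changed]:
KKKKK
KKKKK
KKRRR
KRRRR
KKRRR
KKBRR
BRRRK
KRRRK
After op 5 paint(3,3,W):
KKKKK
KKKKK
KKRRR
KRRWR
KKRRR
KKBRR
BRRRK
KRRRK

Answer: KKKKK
KKKKK
KKRRR
KRRWR
KKRRR
KKBRR
BRRRK
KRRRK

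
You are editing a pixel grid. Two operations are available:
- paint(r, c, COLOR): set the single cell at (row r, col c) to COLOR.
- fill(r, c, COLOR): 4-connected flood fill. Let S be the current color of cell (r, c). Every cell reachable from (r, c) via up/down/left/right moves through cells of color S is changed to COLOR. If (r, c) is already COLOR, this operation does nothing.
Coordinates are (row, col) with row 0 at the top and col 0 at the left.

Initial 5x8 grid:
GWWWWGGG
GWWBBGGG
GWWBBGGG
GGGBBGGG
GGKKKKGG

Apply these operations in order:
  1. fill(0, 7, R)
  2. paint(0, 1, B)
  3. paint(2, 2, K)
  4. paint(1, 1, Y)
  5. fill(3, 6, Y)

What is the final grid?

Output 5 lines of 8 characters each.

Answer: GBWWWYYY
GYWBBYYY
GWKBBYYY
GGGBBYYY
GGKKKKYY

Derivation:
After op 1 fill(0,7,R) [14 cells changed]:
GWWWWRRR
GWWBBRRR
GWWBBRRR
GGGBBRRR
GGKKKKRR
After op 2 paint(0,1,B):
GBWWWRRR
GWWBBRRR
GWWBBRRR
GGGBBRRR
GGKKKKRR
After op 3 paint(2,2,K):
GBWWWRRR
GWWBBRRR
GWKBBRRR
GGGBBRRR
GGKKKKRR
After op 4 paint(1,1,Y):
GBWWWRRR
GYWBBRRR
GWKBBRRR
GGGBBRRR
GGKKKKRR
After op 5 fill(3,6,Y) [14 cells changed]:
GBWWWYYY
GYWBBYYY
GWKBBYYY
GGGBBYYY
GGKKKKYY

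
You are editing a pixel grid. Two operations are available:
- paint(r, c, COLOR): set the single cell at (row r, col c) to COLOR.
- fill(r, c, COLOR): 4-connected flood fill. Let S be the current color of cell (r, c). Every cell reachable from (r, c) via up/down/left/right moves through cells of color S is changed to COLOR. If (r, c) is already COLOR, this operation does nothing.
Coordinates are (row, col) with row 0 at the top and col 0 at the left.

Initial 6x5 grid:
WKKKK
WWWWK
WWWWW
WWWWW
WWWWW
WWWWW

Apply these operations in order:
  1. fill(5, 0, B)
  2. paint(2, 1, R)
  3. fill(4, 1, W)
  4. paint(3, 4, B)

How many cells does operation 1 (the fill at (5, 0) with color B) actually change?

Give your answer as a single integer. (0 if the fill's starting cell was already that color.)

Answer: 25

Derivation:
After op 1 fill(5,0,B) [25 cells changed]:
BKKKK
BBBBK
BBBBB
BBBBB
BBBBB
BBBBB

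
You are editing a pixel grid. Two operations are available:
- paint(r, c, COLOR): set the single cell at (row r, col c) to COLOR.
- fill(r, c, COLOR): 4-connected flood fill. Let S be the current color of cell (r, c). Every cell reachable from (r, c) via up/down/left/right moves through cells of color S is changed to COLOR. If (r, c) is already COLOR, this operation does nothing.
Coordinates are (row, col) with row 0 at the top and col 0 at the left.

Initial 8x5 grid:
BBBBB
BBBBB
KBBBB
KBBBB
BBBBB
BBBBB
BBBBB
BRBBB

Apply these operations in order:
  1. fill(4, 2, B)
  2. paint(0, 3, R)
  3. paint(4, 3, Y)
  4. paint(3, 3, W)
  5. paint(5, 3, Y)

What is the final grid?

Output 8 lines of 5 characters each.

After op 1 fill(4,2,B) [0 cells changed]:
BBBBB
BBBBB
KBBBB
KBBBB
BBBBB
BBBBB
BBBBB
BRBBB
After op 2 paint(0,3,R):
BBBRB
BBBBB
KBBBB
KBBBB
BBBBB
BBBBB
BBBBB
BRBBB
After op 3 paint(4,3,Y):
BBBRB
BBBBB
KBBBB
KBBBB
BBBYB
BBBBB
BBBBB
BRBBB
After op 4 paint(3,3,W):
BBBRB
BBBBB
KBBBB
KBBWB
BBBYB
BBBBB
BBBBB
BRBBB
After op 5 paint(5,3,Y):
BBBRB
BBBBB
KBBBB
KBBWB
BBBYB
BBBYB
BBBBB
BRBBB

Answer: BBBRB
BBBBB
KBBBB
KBBWB
BBBYB
BBBYB
BBBBB
BRBBB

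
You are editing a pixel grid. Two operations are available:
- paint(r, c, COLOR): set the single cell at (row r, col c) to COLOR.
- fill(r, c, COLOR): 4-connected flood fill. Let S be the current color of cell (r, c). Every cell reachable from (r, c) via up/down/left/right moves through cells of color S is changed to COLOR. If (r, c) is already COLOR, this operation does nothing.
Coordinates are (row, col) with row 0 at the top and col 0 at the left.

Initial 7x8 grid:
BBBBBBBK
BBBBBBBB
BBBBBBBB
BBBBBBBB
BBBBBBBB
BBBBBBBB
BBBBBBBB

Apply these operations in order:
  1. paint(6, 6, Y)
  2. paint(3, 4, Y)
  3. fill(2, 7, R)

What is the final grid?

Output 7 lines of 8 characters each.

After op 1 paint(6,6,Y):
BBBBBBBK
BBBBBBBB
BBBBBBBB
BBBBBBBB
BBBBBBBB
BBBBBBBB
BBBBBBYB
After op 2 paint(3,4,Y):
BBBBBBBK
BBBBBBBB
BBBBBBBB
BBBBYBBB
BBBBBBBB
BBBBBBBB
BBBBBBYB
After op 3 fill(2,7,R) [53 cells changed]:
RRRRRRRK
RRRRRRRR
RRRRRRRR
RRRRYRRR
RRRRRRRR
RRRRRRRR
RRRRRRYR

Answer: RRRRRRRK
RRRRRRRR
RRRRRRRR
RRRRYRRR
RRRRRRRR
RRRRRRRR
RRRRRRYR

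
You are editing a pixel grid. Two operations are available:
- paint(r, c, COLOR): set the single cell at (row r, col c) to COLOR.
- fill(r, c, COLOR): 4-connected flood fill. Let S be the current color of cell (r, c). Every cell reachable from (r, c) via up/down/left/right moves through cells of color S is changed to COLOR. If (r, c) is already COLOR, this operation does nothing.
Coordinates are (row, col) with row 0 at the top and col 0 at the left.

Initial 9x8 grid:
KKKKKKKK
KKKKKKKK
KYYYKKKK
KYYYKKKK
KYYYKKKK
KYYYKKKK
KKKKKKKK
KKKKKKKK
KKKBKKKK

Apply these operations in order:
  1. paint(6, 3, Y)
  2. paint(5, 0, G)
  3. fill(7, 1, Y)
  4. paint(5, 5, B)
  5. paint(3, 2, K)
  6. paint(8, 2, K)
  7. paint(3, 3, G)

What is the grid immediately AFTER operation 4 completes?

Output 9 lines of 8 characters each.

Answer: YYYYYYYY
YYYYYYYY
YYYYYYYY
YYYYYYYY
YYYYYYYY
GYYYYBYY
YYYYYYYY
YYYYYYYY
YYYBYYYY

Derivation:
After op 1 paint(6,3,Y):
KKKKKKKK
KKKKKKKK
KYYYKKKK
KYYYKKKK
KYYYKKKK
KYYYKKKK
KKKYKKKK
KKKKKKKK
KKKBKKKK
After op 2 paint(5,0,G):
KKKKKKKK
KKKKKKKK
KYYYKKKK
KYYYKKKK
KYYYKKKK
GYYYKKKK
KKKYKKKK
KKKKKKKK
KKKBKKKK
After op 3 fill(7,1,Y) [57 cells changed]:
YYYYYYYY
YYYYYYYY
YYYYYYYY
YYYYYYYY
YYYYYYYY
GYYYYYYY
YYYYYYYY
YYYYYYYY
YYYBYYYY
After op 4 paint(5,5,B):
YYYYYYYY
YYYYYYYY
YYYYYYYY
YYYYYYYY
YYYYYYYY
GYYYYBYY
YYYYYYYY
YYYYYYYY
YYYBYYYY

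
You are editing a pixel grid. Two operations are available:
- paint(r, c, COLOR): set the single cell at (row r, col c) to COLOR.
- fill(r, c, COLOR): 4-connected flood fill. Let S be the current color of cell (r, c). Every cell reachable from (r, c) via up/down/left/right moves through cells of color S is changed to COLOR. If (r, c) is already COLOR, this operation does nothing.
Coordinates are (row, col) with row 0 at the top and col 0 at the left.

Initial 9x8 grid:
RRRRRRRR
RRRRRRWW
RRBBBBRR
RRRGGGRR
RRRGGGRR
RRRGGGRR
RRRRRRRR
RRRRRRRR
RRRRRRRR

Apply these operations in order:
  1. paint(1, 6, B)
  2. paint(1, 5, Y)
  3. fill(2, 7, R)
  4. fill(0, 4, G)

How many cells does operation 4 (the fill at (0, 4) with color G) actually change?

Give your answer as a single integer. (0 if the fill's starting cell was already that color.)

Answer: 56

Derivation:
After op 1 paint(1,6,B):
RRRRRRRR
RRRRRRBW
RRBBBBRR
RRRGGGRR
RRRGGGRR
RRRGGGRR
RRRRRRRR
RRRRRRRR
RRRRRRRR
After op 2 paint(1,5,Y):
RRRRRRRR
RRRRRYBW
RRBBBBRR
RRRGGGRR
RRRGGGRR
RRRGGGRR
RRRRRRRR
RRRRRRRR
RRRRRRRR
After op 3 fill(2,7,R) [0 cells changed]:
RRRRRRRR
RRRRRYBW
RRBBBBRR
RRRGGGRR
RRRGGGRR
RRRGGGRR
RRRRRRRR
RRRRRRRR
RRRRRRRR
After op 4 fill(0,4,G) [56 cells changed]:
GGGGGGGG
GGGGGYBW
GGBBBBGG
GGGGGGGG
GGGGGGGG
GGGGGGGG
GGGGGGGG
GGGGGGGG
GGGGGGGG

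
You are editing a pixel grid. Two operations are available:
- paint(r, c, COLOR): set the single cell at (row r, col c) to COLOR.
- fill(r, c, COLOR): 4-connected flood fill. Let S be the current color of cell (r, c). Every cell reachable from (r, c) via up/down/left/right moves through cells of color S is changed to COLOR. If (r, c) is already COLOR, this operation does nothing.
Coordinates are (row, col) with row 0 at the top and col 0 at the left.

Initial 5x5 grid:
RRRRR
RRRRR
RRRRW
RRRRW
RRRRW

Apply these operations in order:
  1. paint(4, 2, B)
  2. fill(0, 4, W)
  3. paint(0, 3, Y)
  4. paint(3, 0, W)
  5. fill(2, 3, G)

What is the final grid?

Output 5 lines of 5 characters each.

Answer: GGGYG
GGGGG
GGGGG
GGGGG
GGBGG

Derivation:
After op 1 paint(4,2,B):
RRRRR
RRRRR
RRRRW
RRRRW
RRBRW
After op 2 fill(0,4,W) [21 cells changed]:
WWWWW
WWWWW
WWWWW
WWWWW
WWBWW
After op 3 paint(0,3,Y):
WWWYW
WWWWW
WWWWW
WWWWW
WWBWW
After op 4 paint(3,0,W):
WWWYW
WWWWW
WWWWW
WWWWW
WWBWW
After op 5 fill(2,3,G) [23 cells changed]:
GGGYG
GGGGG
GGGGG
GGGGG
GGBGG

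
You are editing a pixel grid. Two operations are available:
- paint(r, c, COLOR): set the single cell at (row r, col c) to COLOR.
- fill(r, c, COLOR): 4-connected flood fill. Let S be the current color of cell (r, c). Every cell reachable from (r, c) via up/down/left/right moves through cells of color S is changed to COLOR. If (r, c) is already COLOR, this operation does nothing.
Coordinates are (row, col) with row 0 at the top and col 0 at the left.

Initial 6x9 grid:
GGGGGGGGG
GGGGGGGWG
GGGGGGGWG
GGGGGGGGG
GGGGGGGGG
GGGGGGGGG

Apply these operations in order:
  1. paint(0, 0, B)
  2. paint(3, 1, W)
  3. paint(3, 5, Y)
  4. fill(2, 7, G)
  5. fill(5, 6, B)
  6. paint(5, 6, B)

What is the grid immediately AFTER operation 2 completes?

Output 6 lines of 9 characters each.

Answer: BGGGGGGGG
GGGGGGGWG
GGGGGGGWG
GWGGGGGGG
GGGGGGGGG
GGGGGGGGG

Derivation:
After op 1 paint(0,0,B):
BGGGGGGGG
GGGGGGGWG
GGGGGGGWG
GGGGGGGGG
GGGGGGGGG
GGGGGGGGG
After op 2 paint(3,1,W):
BGGGGGGGG
GGGGGGGWG
GGGGGGGWG
GWGGGGGGG
GGGGGGGGG
GGGGGGGGG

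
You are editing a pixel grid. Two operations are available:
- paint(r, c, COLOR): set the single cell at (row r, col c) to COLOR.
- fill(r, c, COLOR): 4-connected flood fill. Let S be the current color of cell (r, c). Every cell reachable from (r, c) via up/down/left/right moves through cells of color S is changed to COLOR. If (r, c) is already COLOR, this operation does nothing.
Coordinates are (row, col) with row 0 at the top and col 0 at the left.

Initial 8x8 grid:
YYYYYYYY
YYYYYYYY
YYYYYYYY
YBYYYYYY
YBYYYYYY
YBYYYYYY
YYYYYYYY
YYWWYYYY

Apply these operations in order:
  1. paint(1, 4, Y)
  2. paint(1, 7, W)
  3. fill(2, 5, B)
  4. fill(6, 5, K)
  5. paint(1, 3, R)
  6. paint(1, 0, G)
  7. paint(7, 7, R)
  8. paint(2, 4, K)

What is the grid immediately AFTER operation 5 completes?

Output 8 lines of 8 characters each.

Answer: KKKKKKKK
KKKRKKKW
KKKKKKKK
KKKKKKKK
KKKKKKKK
KKKKKKKK
KKKKKKKK
KKWWKKKK

Derivation:
After op 1 paint(1,4,Y):
YYYYYYYY
YYYYYYYY
YYYYYYYY
YBYYYYYY
YBYYYYYY
YBYYYYYY
YYYYYYYY
YYWWYYYY
After op 2 paint(1,7,W):
YYYYYYYY
YYYYYYYW
YYYYYYYY
YBYYYYYY
YBYYYYYY
YBYYYYYY
YYYYYYYY
YYWWYYYY
After op 3 fill(2,5,B) [58 cells changed]:
BBBBBBBB
BBBBBBBW
BBBBBBBB
BBBBBBBB
BBBBBBBB
BBBBBBBB
BBBBBBBB
BBWWBBBB
After op 4 fill(6,5,K) [61 cells changed]:
KKKKKKKK
KKKKKKKW
KKKKKKKK
KKKKKKKK
KKKKKKKK
KKKKKKKK
KKKKKKKK
KKWWKKKK
After op 5 paint(1,3,R):
KKKKKKKK
KKKRKKKW
KKKKKKKK
KKKKKKKK
KKKKKKKK
KKKKKKKK
KKKKKKKK
KKWWKKKK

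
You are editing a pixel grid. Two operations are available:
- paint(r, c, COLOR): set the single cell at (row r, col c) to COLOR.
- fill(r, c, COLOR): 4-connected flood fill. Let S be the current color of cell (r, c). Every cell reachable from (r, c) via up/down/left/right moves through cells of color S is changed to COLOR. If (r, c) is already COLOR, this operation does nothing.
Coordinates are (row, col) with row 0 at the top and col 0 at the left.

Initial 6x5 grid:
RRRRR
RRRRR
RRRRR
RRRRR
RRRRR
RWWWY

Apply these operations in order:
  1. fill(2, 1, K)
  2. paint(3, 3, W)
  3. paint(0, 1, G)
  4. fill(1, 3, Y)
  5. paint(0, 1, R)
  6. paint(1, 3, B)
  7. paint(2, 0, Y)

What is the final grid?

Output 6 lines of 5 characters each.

Answer: YRYYY
YYYBY
YYYYY
YYYWY
YYYYY
YWWWY

Derivation:
After op 1 fill(2,1,K) [26 cells changed]:
KKKKK
KKKKK
KKKKK
KKKKK
KKKKK
KWWWY
After op 2 paint(3,3,W):
KKKKK
KKKKK
KKKKK
KKKWK
KKKKK
KWWWY
After op 3 paint(0,1,G):
KGKKK
KKKKK
KKKKK
KKKWK
KKKKK
KWWWY
After op 4 fill(1,3,Y) [24 cells changed]:
YGYYY
YYYYY
YYYYY
YYYWY
YYYYY
YWWWY
After op 5 paint(0,1,R):
YRYYY
YYYYY
YYYYY
YYYWY
YYYYY
YWWWY
After op 6 paint(1,3,B):
YRYYY
YYYBY
YYYYY
YYYWY
YYYYY
YWWWY
After op 7 paint(2,0,Y):
YRYYY
YYYBY
YYYYY
YYYWY
YYYYY
YWWWY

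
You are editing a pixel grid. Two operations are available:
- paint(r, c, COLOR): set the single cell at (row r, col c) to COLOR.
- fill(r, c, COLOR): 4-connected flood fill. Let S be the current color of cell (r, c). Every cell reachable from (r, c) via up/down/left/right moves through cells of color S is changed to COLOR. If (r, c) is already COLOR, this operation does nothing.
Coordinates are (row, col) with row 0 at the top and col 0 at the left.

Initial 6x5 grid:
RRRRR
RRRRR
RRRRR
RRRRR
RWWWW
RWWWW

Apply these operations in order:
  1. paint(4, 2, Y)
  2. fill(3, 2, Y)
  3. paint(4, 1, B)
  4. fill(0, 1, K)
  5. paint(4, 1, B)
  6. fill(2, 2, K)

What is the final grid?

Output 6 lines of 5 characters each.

After op 1 paint(4,2,Y):
RRRRR
RRRRR
RRRRR
RRRRR
RWYWW
RWWWW
After op 2 fill(3,2,Y) [22 cells changed]:
YYYYY
YYYYY
YYYYY
YYYYY
YWYWW
YWWWW
After op 3 paint(4,1,B):
YYYYY
YYYYY
YYYYY
YYYYY
YBYWW
YWWWW
After op 4 fill(0,1,K) [23 cells changed]:
KKKKK
KKKKK
KKKKK
KKKKK
KBKWW
KWWWW
After op 5 paint(4,1,B):
KKKKK
KKKKK
KKKKK
KKKKK
KBKWW
KWWWW
After op 6 fill(2,2,K) [0 cells changed]:
KKKKK
KKKKK
KKKKK
KKKKK
KBKWW
KWWWW

Answer: KKKKK
KKKKK
KKKKK
KKKKK
KBKWW
KWWWW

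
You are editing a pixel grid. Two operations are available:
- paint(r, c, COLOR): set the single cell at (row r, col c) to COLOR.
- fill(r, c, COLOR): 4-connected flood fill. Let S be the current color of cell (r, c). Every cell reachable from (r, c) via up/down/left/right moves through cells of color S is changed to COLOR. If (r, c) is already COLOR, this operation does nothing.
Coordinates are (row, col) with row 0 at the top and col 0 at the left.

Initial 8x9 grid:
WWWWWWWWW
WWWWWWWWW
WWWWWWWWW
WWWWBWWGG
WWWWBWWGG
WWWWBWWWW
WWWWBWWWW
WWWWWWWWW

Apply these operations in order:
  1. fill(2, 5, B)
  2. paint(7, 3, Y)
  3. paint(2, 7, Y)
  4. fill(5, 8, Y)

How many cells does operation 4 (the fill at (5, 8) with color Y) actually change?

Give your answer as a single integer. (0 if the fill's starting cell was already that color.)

Answer: 66

Derivation:
After op 1 fill(2,5,B) [64 cells changed]:
BBBBBBBBB
BBBBBBBBB
BBBBBBBBB
BBBBBBBGG
BBBBBBBGG
BBBBBBBBB
BBBBBBBBB
BBBBBBBBB
After op 2 paint(7,3,Y):
BBBBBBBBB
BBBBBBBBB
BBBBBBBBB
BBBBBBBGG
BBBBBBBGG
BBBBBBBBB
BBBBBBBBB
BBBYBBBBB
After op 3 paint(2,7,Y):
BBBBBBBBB
BBBBBBBBB
BBBBBBBYB
BBBBBBBGG
BBBBBBBGG
BBBBBBBBB
BBBBBBBBB
BBBYBBBBB
After op 4 fill(5,8,Y) [66 cells changed]:
YYYYYYYYY
YYYYYYYYY
YYYYYYYYY
YYYYYYYGG
YYYYYYYGG
YYYYYYYYY
YYYYYYYYY
YYYYYYYYY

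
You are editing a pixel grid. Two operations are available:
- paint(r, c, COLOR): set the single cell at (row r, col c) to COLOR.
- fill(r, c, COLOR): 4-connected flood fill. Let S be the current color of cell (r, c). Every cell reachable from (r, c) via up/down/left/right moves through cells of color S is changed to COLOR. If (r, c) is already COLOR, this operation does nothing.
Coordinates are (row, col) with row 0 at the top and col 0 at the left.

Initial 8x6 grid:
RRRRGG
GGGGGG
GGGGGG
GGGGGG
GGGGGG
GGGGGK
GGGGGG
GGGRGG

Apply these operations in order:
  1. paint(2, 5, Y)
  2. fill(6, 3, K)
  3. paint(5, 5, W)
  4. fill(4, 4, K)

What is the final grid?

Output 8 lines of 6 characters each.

After op 1 paint(2,5,Y):
RRRRGG
GGGGGG
GGGGGY
GGGGGG
GGGGGG
GGGGGK
GGGGGG
GGGRGG
After op 2 fill(6,3,K) [41 cells changed]:
RRRRKK
KKKKKK
KKKKKY
KKKKKK
KKKKKK
KKKKKK
KKKKKK
KKKRKK
After op 3 paint(5,5,W):
RRRRKK
KKKKKK
KKKKKY
KKKKKK
KKKKKK
KKKKKW
KKKKKK
KKKRKK
After op 4 fill(4,4,K) [0 cells changed]:
RRRRKK
KKKKKK
KKKKKY
KKKKKK
KKKKKK
KKKKKW
KKKKKK
KKKRKK

Answer: RRRRKK
KKKKKK
KKKKKY
KKKKKK
KKKKKK
KKKKKW
KKKKKK
KKKRKK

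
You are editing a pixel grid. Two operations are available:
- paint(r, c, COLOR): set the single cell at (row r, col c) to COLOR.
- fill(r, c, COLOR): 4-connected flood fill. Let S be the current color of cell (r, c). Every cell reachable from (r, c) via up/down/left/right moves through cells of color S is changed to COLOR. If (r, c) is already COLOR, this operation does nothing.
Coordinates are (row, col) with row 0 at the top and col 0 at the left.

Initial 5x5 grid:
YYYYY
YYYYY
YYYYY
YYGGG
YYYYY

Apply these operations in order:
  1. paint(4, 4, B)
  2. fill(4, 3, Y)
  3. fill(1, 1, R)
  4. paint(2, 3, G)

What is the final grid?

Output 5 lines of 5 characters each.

Answer: RRRRR
RRRRR
RRRGR
RRGGG
RRRRB

Derivation:
After op 1 paint(4,4,B):
YYYYY
YYYYY
YYYYY
YYGGG
YYYYB
After op 2 fill(4,3,Y) [0 cells changed]:
YYYYY
YYYYY
YYYYY
YYGGG
YYYYB
After op 3 fill(1,1,R) [21 cells changed]:
RRRRR
RRRRR
RRRRR
RRGGG
RRRRB
After op 4 paint(2,3,G):
RRRRR
RRRRR
RRRGR
RRGGG
RRRRB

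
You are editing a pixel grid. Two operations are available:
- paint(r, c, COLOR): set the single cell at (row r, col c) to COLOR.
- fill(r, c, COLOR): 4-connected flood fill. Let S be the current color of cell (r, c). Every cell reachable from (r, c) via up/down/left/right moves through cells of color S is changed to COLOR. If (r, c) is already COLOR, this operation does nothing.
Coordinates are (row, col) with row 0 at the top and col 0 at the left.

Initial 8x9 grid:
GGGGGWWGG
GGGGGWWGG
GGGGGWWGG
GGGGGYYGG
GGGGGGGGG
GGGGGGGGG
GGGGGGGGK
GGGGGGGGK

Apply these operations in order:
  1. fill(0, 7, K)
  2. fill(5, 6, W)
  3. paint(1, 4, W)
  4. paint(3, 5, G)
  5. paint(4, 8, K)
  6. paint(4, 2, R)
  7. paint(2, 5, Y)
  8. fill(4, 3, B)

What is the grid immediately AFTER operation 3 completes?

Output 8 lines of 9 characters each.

Answer: WWWWWWWWW
WWWWWWWWW
WWWWWWWWW
WWWWWYYWW
WWWWWWWWW
WWWWWWWWW
WWWWWWWWW
WWWWWWWWW

Derivation:
After op 1 fill(0,7,K) [62 cells changed]:
KKKKKWWKK
KKKKKWWKK
KKKKKWWKK
KKKKKYYKK
KKKKKKKKK
KKKKKKKKK
KKKKKKKKK
KKKKKKKKK
After op 2 fill(5,6,W) [64 cells changed]:
WWWWWWWWW
WWWWWWWWW
WWWWWWWWW
WWWWWYYWW
WWWWWWWWW
WWWWWWWWW
WWWWWWWWW
WWWWWWWWW
After op 3 paint(1,4,W):
WWWWWWWWW
WWWWWWWWW
WWWWWWWWW
WWWWWYYWW
WWWWWWWWW
WWWWWWWWW
WWWWWWWWW
WWWWWWWWW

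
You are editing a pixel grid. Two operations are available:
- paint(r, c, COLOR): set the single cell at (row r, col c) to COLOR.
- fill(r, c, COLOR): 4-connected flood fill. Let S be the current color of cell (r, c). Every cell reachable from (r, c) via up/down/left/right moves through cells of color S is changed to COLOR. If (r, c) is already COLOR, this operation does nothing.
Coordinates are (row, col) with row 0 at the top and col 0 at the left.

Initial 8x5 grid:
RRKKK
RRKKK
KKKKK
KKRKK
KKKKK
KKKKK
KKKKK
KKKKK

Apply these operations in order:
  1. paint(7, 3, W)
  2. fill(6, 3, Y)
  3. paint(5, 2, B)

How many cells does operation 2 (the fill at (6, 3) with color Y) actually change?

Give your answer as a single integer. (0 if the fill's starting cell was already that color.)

Answer: 34

Derivation:
After op 1 paint(7,3,W):
RRKKK
RRKKK
KKKKK
KKRKK
KKKKK
KKKKK
KKKKK
KKKWK
After op 2 fill(6,3,Y) [34 cells changed]:
RRYYY
RRYYY
YYYYY
YYRYY
YYYYY
YYYYY
YYYYY
YYYWY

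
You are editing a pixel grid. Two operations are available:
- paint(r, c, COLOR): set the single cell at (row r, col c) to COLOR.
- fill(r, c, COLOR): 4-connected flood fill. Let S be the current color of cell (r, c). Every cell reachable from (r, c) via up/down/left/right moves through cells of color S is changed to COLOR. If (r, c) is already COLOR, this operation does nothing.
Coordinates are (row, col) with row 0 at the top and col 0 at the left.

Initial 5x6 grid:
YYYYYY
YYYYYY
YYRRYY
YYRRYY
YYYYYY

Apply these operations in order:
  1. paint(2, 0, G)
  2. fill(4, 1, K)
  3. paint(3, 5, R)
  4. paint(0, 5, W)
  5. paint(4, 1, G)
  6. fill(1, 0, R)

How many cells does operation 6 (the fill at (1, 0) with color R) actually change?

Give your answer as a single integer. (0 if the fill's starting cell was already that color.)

After op 1 paint(2,0,G):
YYYYYY
YYYYYY
GYRRYY
YYRRYY
YYYYYY
After op 2 fill(4,1,K) [25 cells changed]:
KKKKKK
KKKKKK
GKRRKK
KKRRKK
KKKKKK
After op 3 paint(3,5,R):
KKKKKK
KKKKKK
GKRRKK
KKRRKR
KKKKKK
After op 4 paint(0,5,W):
KKKKKW
KKKKKK
GKRRKK
KKRRKR
KKKKKK
After op 5 paint(4,1,G):
KKKKKW
KKKKKK
GKRRKK
KKRRKR
KGKKKK
After op 6 fill(1,0,R) [22 cells changed]:
RRRRRW
RRRRRR
GRRRRR
RRRRRR
RGRRRR

Answer: 22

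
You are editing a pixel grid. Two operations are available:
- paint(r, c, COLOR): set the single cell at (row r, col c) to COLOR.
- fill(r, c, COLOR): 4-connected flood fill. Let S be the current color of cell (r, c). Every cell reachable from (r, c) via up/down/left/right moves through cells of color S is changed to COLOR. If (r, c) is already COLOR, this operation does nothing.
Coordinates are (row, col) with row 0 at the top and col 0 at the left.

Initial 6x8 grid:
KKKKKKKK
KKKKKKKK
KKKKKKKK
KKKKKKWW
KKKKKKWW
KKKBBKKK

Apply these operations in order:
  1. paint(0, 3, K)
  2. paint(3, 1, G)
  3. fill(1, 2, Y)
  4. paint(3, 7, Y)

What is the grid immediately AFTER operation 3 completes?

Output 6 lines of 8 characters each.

After op 1 paint(0,3,K):
KKKKKKKK
KKKKKKKK
KKKKKKKK
KKKKKKWW
KKKKKKWW
KKKBBKKK
After op 2 paint(3,1,G):
KKKKKKKK
KKKKKKKK
KKKKKKKK
KGKKKKWW
KKKKKKWW
KKKBBKKK
After op 3 fill(1,2,Y) [41 cells changed]:
YYYYYYYY
YYYYYYYY
YYYYYYYY
YGYYYYWW
YYYYYYWW
YYYBBYYY

Answer: YYYYYYYY
YYYYYYYY
YYYYYYYY
YGYYYYWW
YYYYYYWW
YYYBBYYY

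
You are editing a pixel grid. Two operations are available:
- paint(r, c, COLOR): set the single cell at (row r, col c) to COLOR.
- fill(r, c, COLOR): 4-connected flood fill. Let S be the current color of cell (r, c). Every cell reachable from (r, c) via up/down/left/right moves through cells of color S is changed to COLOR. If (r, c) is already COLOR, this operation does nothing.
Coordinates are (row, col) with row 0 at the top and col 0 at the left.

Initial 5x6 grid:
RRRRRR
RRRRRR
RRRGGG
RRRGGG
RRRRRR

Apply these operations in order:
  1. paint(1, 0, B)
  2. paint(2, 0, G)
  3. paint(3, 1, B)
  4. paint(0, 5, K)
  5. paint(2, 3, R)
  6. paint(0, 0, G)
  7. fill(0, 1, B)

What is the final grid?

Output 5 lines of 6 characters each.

After op 1 paint(1,0,B):
RRRRRR
BRRRRR
RRRGGG
RRRGGG
RRRRRR
After op 2 paint(2,0,G):
RRRRRR
BRRRRR
GRRGGG
RRRGGG
RRRRRR
After op 3 paint(3,1,B):
RRRRRR
BRRRRR
GRRGGG
RBRGGG
RRRRRR
After op 4 paint(0,5,K):
RRRRRK
BRRRRR
GRRGGG
RBRGGG
RRRRRR
After op 5 paint(2,3,R):
RRRRRK
BRRRRR
GRRRGG
RBRGGG
RRRRRR
After op 6 paint(0,0,G):
GRRRRK
BRRRRR
GRRRGG
RBRGGG
RRRRRR
After op 7 fill(0,1,B) [20 cells changed]:
GBBBBK
BBBBBB
GBBBGG
BBBGGG
BBBBBB

Answer: GBBBBK
BBBBBB
GBBBGG
BBBGGG
BBBBBB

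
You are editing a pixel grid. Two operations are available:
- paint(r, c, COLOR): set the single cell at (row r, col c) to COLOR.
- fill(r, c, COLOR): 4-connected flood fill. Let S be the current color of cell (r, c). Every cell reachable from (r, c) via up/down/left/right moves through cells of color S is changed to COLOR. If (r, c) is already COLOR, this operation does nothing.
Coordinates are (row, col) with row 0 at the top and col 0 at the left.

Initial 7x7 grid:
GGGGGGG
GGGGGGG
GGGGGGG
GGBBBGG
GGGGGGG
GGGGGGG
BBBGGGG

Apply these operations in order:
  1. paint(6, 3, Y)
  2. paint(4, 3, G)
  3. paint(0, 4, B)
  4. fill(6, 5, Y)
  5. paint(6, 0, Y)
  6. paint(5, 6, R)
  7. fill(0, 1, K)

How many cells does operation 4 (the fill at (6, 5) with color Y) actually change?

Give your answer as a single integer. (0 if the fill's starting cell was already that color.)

After op 1 paint(6,3,Y):
GGGGGGG
GGGGGGG
GGGGGGG
GGBBBGG
GGGGGGG
GGGGGGG
BBBYGGG
After op 2 paint(4,3,G):
GGGGGGG
GGGGGGG
GGGGGGG
GGBBBGG
GGGGGGG
GGGGGGG
BBBYGGG
After op 3 paint(0,4,B):
GGGGBGG
GGGGGGG
GGGGGGG
GGBBBGG
GGGGGGG
GGGGGGG
BBBYGGG
After op 4 fill(6,5,Y) [41 cells changed]:
YYYYBYY
YYYYYYY
YYYYYYY
YYBBBYY
YYYYYYY
YYYYYYY
BBBYYYY

Answer: 41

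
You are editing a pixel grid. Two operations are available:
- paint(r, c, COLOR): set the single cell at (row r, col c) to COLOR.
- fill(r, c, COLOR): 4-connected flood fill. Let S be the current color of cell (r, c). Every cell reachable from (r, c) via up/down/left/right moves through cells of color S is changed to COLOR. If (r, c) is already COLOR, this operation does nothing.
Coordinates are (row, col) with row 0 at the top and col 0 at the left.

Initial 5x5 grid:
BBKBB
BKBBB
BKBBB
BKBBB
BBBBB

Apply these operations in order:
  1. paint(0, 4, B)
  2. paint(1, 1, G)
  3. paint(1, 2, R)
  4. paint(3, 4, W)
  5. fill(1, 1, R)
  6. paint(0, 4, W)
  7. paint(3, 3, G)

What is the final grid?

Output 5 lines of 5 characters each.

Answer: BBKBW
BRRBB
BKBBB
BKBGW
BBBBB

Derivation:
After op 1 paint(0,4,B):
BBKBB
BKBBB
BKBBB
BKBBB
BBBBB
After op 2 paint(1,1,G):
BBKBB
BGBBB
BKBBB
BKBBB
BBBBB
After op 3 paint(1,2,R):
BBKBB
BGRBB
BKBBB
BKBBB
BBBBB
After op 4 paint(3,4,W):
BBKBB
BGRBB
BKBBB
BKBBW
BBBBB
After op 5 fill(1,1,R) [1 cells changed]:
BBKBB
BRRBB
BKBBB
BKBBW
BBBBB
After op 6 paint(0,4,W):
BBKBW
BRRBB
BKBBB
BKBBW
BBBBB
After op 7 paint(3,3,G):
BBKBW
BRRBB
BKBBB
BKBGW
BBBBB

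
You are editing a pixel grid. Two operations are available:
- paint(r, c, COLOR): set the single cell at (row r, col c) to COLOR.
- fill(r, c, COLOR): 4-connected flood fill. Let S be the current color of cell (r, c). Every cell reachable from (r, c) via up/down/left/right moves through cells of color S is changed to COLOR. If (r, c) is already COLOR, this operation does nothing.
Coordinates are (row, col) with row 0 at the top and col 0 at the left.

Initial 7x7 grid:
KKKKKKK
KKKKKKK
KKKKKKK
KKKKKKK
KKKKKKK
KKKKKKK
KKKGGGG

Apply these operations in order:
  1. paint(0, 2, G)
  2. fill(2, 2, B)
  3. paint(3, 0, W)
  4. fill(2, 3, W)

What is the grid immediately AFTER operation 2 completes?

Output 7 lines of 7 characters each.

After op 1 paint(0,2,G):
KKGKKKK
KKKKKKK
KKKKKKK
KKKKKKK
KKKKKKK
KKKKKKK
KKKGGGG
After op 2 fill(2,2,B) [44 cells changed]:
BBGBBBB
BBBBBBB
BBBBBBB
BBBBBBB
BBBBBBB
BBBBBBB
BBBGGGG

Answer: BBGBBBB
BBBBBBB
BBBBBBB
BBBBBBB
BBBBBBB
BBBBBBB
BBBGGGG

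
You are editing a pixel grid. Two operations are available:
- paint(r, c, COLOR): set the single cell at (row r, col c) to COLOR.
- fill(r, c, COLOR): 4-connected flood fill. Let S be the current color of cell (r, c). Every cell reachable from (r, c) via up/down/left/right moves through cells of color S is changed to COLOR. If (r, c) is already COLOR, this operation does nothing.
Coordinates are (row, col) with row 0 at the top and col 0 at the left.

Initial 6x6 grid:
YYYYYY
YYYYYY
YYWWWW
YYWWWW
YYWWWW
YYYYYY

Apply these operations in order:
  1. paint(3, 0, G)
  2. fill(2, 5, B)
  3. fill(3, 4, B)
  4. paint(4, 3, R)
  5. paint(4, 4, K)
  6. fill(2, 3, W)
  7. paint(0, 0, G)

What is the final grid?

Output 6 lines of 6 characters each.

After op 1 paint(3,0,G):
YYYYYY
YYYYYY
YYWWWW
GYWWWW
YYWWWW
YYYYYY
After op 2 fill(2,5,B) [12 cells changed]:
YYYYYY
YYYYYY
YYBBBB
GYBBBB
YYBBBB
YYYYYY
After op 3 fill(3,4,B) [0 cells changed]:
YYYYYY
YYYYYY
YYBBBB
GYBBBB
YYBBBB
YYYYYY
After op 4 paint(4,3,R):
YYYYYY
YYYYYY
YYBBBB
GYBBBB
YYBRBB
YYYYYY
After op 5 paint(4,4,K):
YYYYYY
YYYYYY
YYBBBB
GYBBBB
YYBRKB
YYYYYY
After op 6 fill(2,3,W) [10 cells changed]:
YYYYYY
YYYYYY
YYWWWW
GYWWWW
YYWRKW
YYYYYY
After op 7 paint(0,0,G):
GYYYYY
YYYYYY
YYWWWW
GYWWWW
YYWRKW
YYYYYY

Answer: GYYYYY
YYYYYY
YYWWWW
GYWWWW
YYWRKW
YYYYYY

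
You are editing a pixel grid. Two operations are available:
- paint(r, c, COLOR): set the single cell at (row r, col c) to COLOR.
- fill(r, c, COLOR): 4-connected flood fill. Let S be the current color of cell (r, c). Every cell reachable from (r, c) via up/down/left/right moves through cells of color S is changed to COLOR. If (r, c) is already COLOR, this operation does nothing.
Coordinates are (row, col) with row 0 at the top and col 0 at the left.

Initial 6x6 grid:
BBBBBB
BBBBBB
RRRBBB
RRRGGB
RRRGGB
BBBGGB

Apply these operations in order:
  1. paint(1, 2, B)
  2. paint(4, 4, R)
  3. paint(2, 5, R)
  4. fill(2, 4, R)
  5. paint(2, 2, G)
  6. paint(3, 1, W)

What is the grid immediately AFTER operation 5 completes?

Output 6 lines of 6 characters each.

Answer: RRRRRR
RRRRRR
RRGRRR
RRRGGB
RRRGRB
BBBGGB

Derivation:
After op 1 paint(1,2,B):
BBBBBB
BBBBBB
RRRBBB
RRRGGB
RRRGGB
BBBGGB
After op 2 paint(4,4,R):
BBBBBB
BBBBBB
RRRBBB
RRRGGB
RRRGRB
BBBGGB
After op 3 paint(2,5,R):
BBBBBB
BBBBBB
RRRBBR
RRRGGB
RRRGRB
BBBGGB
After op 4 fill(2,4,R) [14 cells changed]:
RRRRRR
RRRRRR
RRRRRR
RRRGGB
RRRGRB
BBBGGB
After op 5 paint(2,2,G):
RRRRRR
RRRRRR
RRGRRR
RRRGGB
RRRGRB
BBBGGB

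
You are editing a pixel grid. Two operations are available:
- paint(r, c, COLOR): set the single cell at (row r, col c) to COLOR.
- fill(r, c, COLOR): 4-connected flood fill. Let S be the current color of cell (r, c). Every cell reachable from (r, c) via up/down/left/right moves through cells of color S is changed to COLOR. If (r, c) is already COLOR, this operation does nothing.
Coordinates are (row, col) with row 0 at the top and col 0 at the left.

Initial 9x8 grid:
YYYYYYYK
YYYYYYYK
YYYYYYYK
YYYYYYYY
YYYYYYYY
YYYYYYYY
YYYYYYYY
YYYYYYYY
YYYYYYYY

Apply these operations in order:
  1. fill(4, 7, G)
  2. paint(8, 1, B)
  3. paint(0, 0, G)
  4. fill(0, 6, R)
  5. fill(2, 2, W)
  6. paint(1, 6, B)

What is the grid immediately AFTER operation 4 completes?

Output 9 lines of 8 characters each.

Answer: RRRRRRRK
RRRRRRRK
RRRRRRRK
RRRRRRRR
RRRRRRRR
RRRRRRRR
RRRRRRRR
RRRRRRRR
RBRRRRRR

Derivation:
After op 1 fill(4,7,G) [69 cells changed]:
GGGGGGGK
GGGGGGGK
GGGGGGGK
GGGGGGGG
GGGGGGGG
GGGGGGGG
GGGGGGGG
GGGGGGGG
GGGGGGGG
After op 2 paint(8,1,B):
GGGGGGGK
GGGGGGGK
GGGGGGGK
GGGGGGGG
GGGGGGGG
GGGGGGGG
GGGGGGGG
GGGGGGGG
GBGGGGGG
After op 3 paint(0,0,G):
GGGGGGGK
GGGGGGGK
GGGGGGGK
GGGGGGGG
GGGGGGGG
GGGGGGGG
GGGGGGGG
GGGGGGGG
GBGGGGGG
After op 4 fill(0,6,R) [68 cells changed]:
RRRRRRRK
RRRRRRRK
RRRRRRRK
RRRRRRRR
RRRRRRRR
RRRRRRRR
RRRRRRRR
RRRRRRRR
RBRRRRRR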